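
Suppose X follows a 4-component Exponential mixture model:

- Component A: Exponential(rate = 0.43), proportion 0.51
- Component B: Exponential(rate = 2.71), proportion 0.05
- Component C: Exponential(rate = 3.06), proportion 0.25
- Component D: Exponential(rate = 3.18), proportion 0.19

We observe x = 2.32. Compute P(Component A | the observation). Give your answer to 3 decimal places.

Apply Bayes' rule: the posterior for each component is proportional to its prior times its likelihood at x.
Evaluate each component's likelihood at the observed value:
  p_A = 0.158568
  p_B = 0.00504049
  p_C = 0.00252684
  p_D = 0.00198782
Unnormalised posteriors:
  w_A·p_A = 0.51 × 0.158568 = 0.0808698
  w_B·p_B = 0.05 × 0.00504049 = 0.000252025
  w_C·p_C = 0.25 × 0.00252684 = 0.00063171
  w_D·p_D = 0.19 × 0.00198782 = 0.000377685
Evidence: 0.0808698 + 0.000252025 + 0.00063171 + 0.000377685 = 0.0821312
So the posterior for Component A is 0.0808698 / 0.0821312 ≈ 0.985.

0.985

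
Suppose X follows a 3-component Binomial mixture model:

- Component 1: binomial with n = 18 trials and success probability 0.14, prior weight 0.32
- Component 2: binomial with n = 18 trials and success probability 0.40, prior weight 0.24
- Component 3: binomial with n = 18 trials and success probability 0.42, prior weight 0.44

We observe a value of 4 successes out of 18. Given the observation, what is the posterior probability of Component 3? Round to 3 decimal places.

0.253

The responsibility of component k is P(Z=k) f_k(x) divided by Σ_j P(Z=j) f_j(x).
Evaluate each component's likelihood at the observed value:
  L_1 = C(18,4)·0.14^4·0.86^14 = 3060·0.00038416·0.121054 = 0.142302
  L_2 = C(18,4)·0.40^4·0.60^14 = 3060·0.0256·0.000783642 = 0.0613874
  L_3 = C(18,4)·0.42^4·0.58^14 = 3060·0.031117·0.000487519 = 0.0464206
Multiply by the mixture weights:
  P(Z=1)·L_1 = 0.32 × 0.142302 = 0.0455367
  P(Z=2)·L_2 = 0.24 × 0.0613874 = 0.014733
  P(Z=3)·L_3 = 0.44 × 0.0464206 = 0.0204251
Evidence: 0.0455367 + 0.014733 + 0.0204251 = 0.0806947
So the posterior for Component 3 is 0.0204251 / 0.0806947 ≈ 0.253.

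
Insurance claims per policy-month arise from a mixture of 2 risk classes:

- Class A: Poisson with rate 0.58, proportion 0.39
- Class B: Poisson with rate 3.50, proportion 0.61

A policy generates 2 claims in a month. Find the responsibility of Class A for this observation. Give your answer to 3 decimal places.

P(component k | x) = w_k·f_k(x) / marginal(x), where marginal(x) = Σ_j w_j·f_j(x).
Poisson probabilities:
  p_A = e^(−0.58)·0.58^2/2! = 0.0941749
  p_B = e^(−3.50)·3.50^2/2! = 0.184959
Unnormalised posteriors:
  w_A·p_A = 0.39 × 0.0941749 = 0.0367282
  w_B·p_B = 0.61 × 0.184959 = 0.112825
Denominator: 0.0367282 + 0.112825 = 0.149553
So the posterior for Class A is 0.0367282 / 0.149553 ≈ 0.246.

0.246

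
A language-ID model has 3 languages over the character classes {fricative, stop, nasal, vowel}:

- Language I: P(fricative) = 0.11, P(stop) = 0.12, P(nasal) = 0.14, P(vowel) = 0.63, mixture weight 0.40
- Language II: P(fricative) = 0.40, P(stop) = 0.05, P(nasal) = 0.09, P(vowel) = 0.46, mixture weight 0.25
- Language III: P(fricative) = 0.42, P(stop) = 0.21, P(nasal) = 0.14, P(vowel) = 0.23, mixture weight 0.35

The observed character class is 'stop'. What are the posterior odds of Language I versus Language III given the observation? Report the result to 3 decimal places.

0.653

The posterior odds equal the prior odds times the likelihood ratio: (w_i/w_j)·(f_i(x)/f_j(x)).
Component likelihoods at x = 'stop':
  f_I = 0.12
  f_II = 0.05
  f_III = 0.21
Posterior odds = (w_I·f_I) / (w_III·f_III) = (0.40·0.12) / (0.35·0.21) = 0.048 / 0.0735 ≈ 0.653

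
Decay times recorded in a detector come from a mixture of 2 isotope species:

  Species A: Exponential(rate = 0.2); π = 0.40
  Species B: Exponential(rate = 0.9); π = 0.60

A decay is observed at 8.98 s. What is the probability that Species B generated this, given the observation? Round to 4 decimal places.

0.0124

By Bayes' theorem, P(k | x) = π_k f_k(x) / Σ_j π_j f_j(x).
Exponential densities:
  f_A = 0.2·e^(−0.2·8.98) = 0.2·e^(−1.7960) = 0.0331923
  f_B = 0.9·e^(−0.9·8.98) = 0.9·e^(−8.0820) = 0.000278147
Weight by the priors:
  π_A·f_A = 0.40 × 0.0331923 = 0.0132769
  π_B·f_B = 0.60 × 0.000278147 = 0.000166888
Sum: 0.0132769 + 0.000166888 = 0.0134438
P(Species B | 8.98 s) ≈ 0.0124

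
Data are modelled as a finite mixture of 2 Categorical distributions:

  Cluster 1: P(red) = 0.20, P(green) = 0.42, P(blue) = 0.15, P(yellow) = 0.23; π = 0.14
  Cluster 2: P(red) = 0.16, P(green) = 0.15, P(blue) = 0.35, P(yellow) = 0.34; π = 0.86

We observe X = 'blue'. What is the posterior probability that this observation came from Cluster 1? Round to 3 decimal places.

0.065

Apply Bayes' rule: the posterior for each component is proportional to its prior times its likelihood at x.
Evaluate each component's likelihood at the observed value:
  L_1 = P(blue | comp) = 0.15
  L_2 = P(blue | comp) = 0.35
Unnormalised posteriors:
  π_1·L_1 = 0.14 × 0.15 = 0.021
  π_2·L_2 = 0.86 × 0.35 = 0.301
Evidence: 0.021 + 0.301 = 0.322
P(Cluster 1 | the observation) ≈ 0.065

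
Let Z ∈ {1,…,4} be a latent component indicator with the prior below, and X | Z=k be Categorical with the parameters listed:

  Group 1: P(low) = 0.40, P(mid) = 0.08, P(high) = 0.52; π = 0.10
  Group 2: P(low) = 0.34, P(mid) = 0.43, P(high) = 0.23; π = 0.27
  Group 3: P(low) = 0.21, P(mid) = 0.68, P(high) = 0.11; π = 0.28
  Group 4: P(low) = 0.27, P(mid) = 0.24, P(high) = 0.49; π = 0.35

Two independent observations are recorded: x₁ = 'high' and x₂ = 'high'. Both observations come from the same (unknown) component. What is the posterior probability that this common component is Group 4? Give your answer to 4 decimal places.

By Bayes' theorem, P(k | x) = w_k f_k(x) / Σ_j w_j f_j(x).
Since both observations come from the same component, the likelihood for component k is f_k(x₁)·f_k(x₂).
  p_1 = [P(high | comp) = 0.52] × [0.52] = 0.2704
  p_2 = [P(high | comp) = 0.23] × [0.23] = 0.0529
  p_3 = [P(high | comp) = 0.11] × [0.11] = 0.0121
  p_4 = [P(high | comp) = 0.49] × [0.49] = 0.2401
Unnormalised posteriors:
  w_1·p_1 = 0.10 × 0.2704 = 0.02704
  w_2·p_2 = 0.27 × 0.0529 = 0.014283
  w_3·p_3 = 0.28 × 0.0121 = 0.003388
  w_4·p_4 = 0.35 × 0.2401 = 0.084035
Normaliser: 0.02704 + 0.014283 + 0.003388 + 0.084035 = 0.128746
Responsibility of Group 4: 0.084035 / 0.128746 ≈ 0.6527

0.6527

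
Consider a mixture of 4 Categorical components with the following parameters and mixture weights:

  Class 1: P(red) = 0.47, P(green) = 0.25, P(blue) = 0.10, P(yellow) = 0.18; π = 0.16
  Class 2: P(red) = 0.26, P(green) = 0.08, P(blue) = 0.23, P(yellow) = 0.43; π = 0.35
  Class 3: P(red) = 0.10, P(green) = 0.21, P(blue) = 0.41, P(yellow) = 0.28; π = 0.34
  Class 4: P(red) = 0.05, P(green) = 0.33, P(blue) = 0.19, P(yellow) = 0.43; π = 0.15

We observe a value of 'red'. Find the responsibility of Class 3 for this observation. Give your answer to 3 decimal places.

0.164

Posterior ∝ prior × likelihood, so P(k | x) ∝ π_k f_k(x); normalise over all components.
Evaluate each component's likelihood at the observed value:
  f_1 = P(red | comp) = 0.47
  f_2 = P(red | comp) = 0.26
  f_3 = P(red | comp) = 0.10
  f_4 = P(red | comp) = 0.05
Weight by the priors:
  π_1·f_1 = 0.16 × 0.47 = 0.0752
  π_2·f_2 = 0.35 × 0.26 = 0.091
  π_3·f_3 = 0.34 × 0.1 = 0.034
  π_4·f_4 = 0.15 × 0.05 = 0.0075
Marginal: 0.0752 + 0.091 + 0.034 + 0.0075 = 0.2077
P(Class 3 | 'red') = 0.034 / 0.2077 ≈ 0.164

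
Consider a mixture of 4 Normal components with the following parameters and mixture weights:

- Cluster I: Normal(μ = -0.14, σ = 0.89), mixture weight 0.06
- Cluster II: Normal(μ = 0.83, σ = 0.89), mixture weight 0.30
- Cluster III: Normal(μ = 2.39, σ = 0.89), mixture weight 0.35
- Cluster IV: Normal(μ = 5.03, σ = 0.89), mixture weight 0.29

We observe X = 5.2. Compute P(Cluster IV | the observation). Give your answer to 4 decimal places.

Posterior ∝ prior × likelihood, so P(k | x) ∝ P(Z=k) f_k(x); normalise over all components.
Evaluate each component's likelihood at the observed value:
  f_I = (1/(0.89·√(2π)))·exp(−(5.2−-0.14)²/(2·0.89²)) = 0.448250·exp(-18.00000) = 6.82683e-09
  f_II = (1/(0.89·√(2π)))·exp(−(5.2−0.83)²/(2·0.89²)) = 0.448250·exp(-12.05460) = 2.60779e-06
  f_III = (1/(0.89·√(2π)))·exp(−(5.2−2.39)²/(2·0.89²)) = 0.448250·exp(-4.98428) = 0.00306813
  f_IV = (1/(0.89·√(2π)))·exp(−(5.2−5.03)²/(2·0.89²)) = 0.448250·exp(-0.01824) = 0.440147
Prior × likelihood for each component:
  P(Z=I)·f_I = 0.06 × 6.82683e-09 = 4.0961e-10
  P(Z=II)·f_II = 0.30 × 2.60779e-06 = 7.82338e-07
  P(Z=III)·f_III = 0.35 × 0.00306813 = 0.00107385
  P(Z=IV)·f_IV = 0.29 × 0.440147 = 0.127643
Denominator: 4.0961e-10 + 7.82338e-07 + 0.00107385 + 0.127643 = 0.128717
P(Cluster IV | 5.2) = 0.127643 / 0.128717 ≈ 0.9917

0.9917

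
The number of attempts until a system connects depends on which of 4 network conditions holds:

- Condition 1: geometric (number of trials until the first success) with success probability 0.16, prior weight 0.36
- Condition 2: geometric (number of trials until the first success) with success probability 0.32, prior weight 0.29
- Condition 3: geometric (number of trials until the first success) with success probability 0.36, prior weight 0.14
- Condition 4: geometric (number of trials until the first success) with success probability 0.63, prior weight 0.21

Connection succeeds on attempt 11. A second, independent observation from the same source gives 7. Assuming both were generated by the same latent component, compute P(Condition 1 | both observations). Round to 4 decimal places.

By Bayes' theorem, P(k | x) = w_k f_k(x) / Σ_j w_j f_j(x).
Since both observations come from the same component, the likelihood for component k is f_k(x₁)·f_k(x₂).
  L_1 = [0.0279842] × [0.0562077] = 0.00157293
  L_2 = [0.00676455] × [0.0316376] = 0.000214014
  L_3 = [0.00415052] × [0.024739] = 0.00010268
  L_4 = [3.02941e-05] × [0.00161641] = 4.89676e-08
Multiply by the mixture weights:
  w_1·L_1 = 0.36 × 0.00157293 = 0.000566254
  w_2·L_2 = 0.29 × 0.000214014 = 6.20641e-05
  w_3·L_3 = 0.14 × 0.00010268 = 1.43752e-05
  w_4·L_4 = 0.21 × 4.89676e-08 = 1.02832e-08
Sum: 0.000566254 + 6.20641e-05 + 1.43752e-05 + 1.02832e-08 = 0.000642703
So the posterior for Condition 1 is 0.000566254 / 0.000642703 ≈ 0.8810.

0.8810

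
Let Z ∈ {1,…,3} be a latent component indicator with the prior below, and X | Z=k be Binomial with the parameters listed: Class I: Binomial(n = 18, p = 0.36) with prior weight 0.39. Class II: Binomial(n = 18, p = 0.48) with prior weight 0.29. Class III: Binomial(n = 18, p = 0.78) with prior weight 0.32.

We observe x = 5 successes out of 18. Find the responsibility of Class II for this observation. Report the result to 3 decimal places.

0.174

Apply Bayes' rule: the posterior for each component is proportional to its prior times its likelihood at x.
Evaluate each component's likelihood at the observed value:
  L_I = C(18,5)·0.36^5·0.64^13 = 8568·0.00604662·0.00302231 = 0.156578
  L_II = C(18,5)·0.48^5·0.52^13 = 8568·0.0254804·0.000203256 = 0.0443741
  L_III = C(18,5)·0.78^5·0.22^13 = 8568·0.288717·2.8281e-09 = 6.99596e-06
Weight by the priors:
  w_I·L_I = 0.39 × 0.156578 = 0.0610655
  w_II·L_II = 0.29 × 0.0443741 = 0.0128685
  w_III·L_III = 0.32 × 6.99596e-06 = 2.23871e-06
Denominator: 0.0610655 + 0.0128685 + 2.23871e-06 = 0.0739363
P(Class II | x) = 0.0128685 / 0.0739363 ≈ 0.174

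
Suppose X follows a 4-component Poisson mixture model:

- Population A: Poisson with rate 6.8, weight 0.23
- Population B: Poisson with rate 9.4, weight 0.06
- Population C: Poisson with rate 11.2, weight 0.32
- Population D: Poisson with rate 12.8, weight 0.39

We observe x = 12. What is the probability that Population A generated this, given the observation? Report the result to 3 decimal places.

Posterior ∝ prior × likelihood, so P(k | x) ∝ π_k f_k(x); normalise over all components.
Poisson probabilities:
  f_A = 0.0227283
  f_B = 0.0821919
  f_C = 0.11122
  f_D = 0.111484
Weight by the priors:
  π_A·f_A = 0.23 × 0.0227283 = 0.00522752
  π_B·f_B = 0.06 × 0.0821919 = 0.00493152
  π_C·f_C = 0.32 × 0.11122 = 0.0355903
  π_D·f_D = 0.39 × 0.111484 = 0.0434788
Marginal: 0.00522752 + 0.00493152 + 0.0355903 + 0.0434788 = 0.0892281
P(Population A | x) ≈ 0.059

0.059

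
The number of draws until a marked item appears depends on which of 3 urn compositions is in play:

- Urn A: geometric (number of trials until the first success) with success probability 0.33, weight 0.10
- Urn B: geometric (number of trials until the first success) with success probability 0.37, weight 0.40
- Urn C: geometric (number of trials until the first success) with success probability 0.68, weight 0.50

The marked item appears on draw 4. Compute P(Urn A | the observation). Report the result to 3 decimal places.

0.171

Apply Bayes' rule: the posterior for each component is proportional to its prior times its likelihood at x.
Component likelihoods at x = 4:
  f_A = 0.33·(1−0.33)^3 = 0.33·0.300763 = 0.0992518
  f_B = 0.37·(1−0.37)^3 = 0.37·0.250047 = 0.0925174
  f_C = 0.68·(1−0.68)^3 = 0.68·0.032768 = 0.0222822
Weight by the priors:
  P(Z=A)·f_A = 0.10 × 0.0992518 = 0.00992518
  P(Z=B)·f_B = 0.40 × 0.0925174 = 0.037007
  P(Z=C)·f_C = 0.50 × 0.0222822 = 0.0111411
Marginal: 0.00992518 + 0.037007 + 0.0111411 = 0.0580733
P(Urn A | data) = 0.00992518 / 0.0580733 ≈ 0.171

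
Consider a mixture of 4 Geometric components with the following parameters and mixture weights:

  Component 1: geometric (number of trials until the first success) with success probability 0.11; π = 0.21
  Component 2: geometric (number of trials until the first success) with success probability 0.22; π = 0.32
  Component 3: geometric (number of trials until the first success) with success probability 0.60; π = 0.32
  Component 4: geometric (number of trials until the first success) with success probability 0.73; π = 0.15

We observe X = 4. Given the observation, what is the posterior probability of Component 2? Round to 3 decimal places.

P(component k | x) = P(Z=k)·f_k(x) / marginal(x), where marginal(x) = Σ_j P(Z=j)·f_j(x).
Geometric probabilities:
  f_1 = 0.0775466
  f_2 = 0.104401
  f_3 = 0.0384
  f_4 = 0.0143686
Multiply by the mixture weights:
  P(Z=1)·f_1 = 0.21 × 0.0775466 = 0.0162848
  P(Z=2)·f_2 = 0.32 × 0.104401 = 0.0334085
  P(Z=3)·f_3 = 0.32 × 0.0384 = 0.012288
  P(Z=4)·f_4 = 0.15 × 0.0143686 = 0.00215529
Normaliser: 0.0162848 + 0.0334085 + 0.012288 + 0.00215529 = 0.0641365
Responsibility of Component 2: 0.0334085 / 0.0641365 ≈ 0.521

0.521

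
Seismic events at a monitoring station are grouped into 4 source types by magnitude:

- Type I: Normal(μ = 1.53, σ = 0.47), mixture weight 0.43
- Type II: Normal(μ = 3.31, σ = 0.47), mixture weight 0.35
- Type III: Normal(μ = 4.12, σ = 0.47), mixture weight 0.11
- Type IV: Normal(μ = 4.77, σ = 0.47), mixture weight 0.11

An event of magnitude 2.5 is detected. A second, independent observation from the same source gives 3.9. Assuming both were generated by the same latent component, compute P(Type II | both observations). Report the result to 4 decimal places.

0.9928

P(component k | x) = π_k·f_k(x) / marginal(x), where marginal(x) = Σ_j π_j·f_j(x).
Since both observations come from the same component, the likelihood for component k is f_k(x₁)·f_k(x₂).
  p_I = [(1/(0.47·√(2π)))·exp(−(2.5−1.53)²/(2·0.47²)) = 0.848813·exp(-2.12970) = 0.100901] × [2.55467e-06] = 2.5777e-07
  p_II = [(1/(0.47·√(2π)))·exp(−(2.5−3.31)²/(2·0.47²)) = 0.848813·exp(-1.48506) = 0.192246] × [0.386034] = 0.0742137
  p_III = [(1/(0.47·√(2π)))·exp(−(2.5−4.12)²/(2·0.47²)) = 0.848813·exp(-5.94024) = 0.00223356] × [0.760737] = 0.00169915
  p_IV = [(1/(0.47·√(2π)))·exp(−(2.5−4.77)²/(2·0.47²)) = 0.848813·exp(-11.66342) = 7.30217e-06] × [0.153028] = 1.11744e-06
Weight by the priors:
  π_I·p_I = 0.43 × 2.5777e-07 = 1.10841e-07
  π_II·p_II = 0.35 × 0.0742137 = 0.0259748
  π_III·p_III = 0.11 × 0.00169915 = 0.000186906
  π_IV·p_IV = 0.11 × 1.11744e-06 = 1.22918e-07
Denominator: 1.10841e-07 + 0.0259748 + 0.000186906 + 1.22918e-07 = 0.0261619
Responsibility of Type II: 0.0259748 / 0.0261619 ≈ 0.9928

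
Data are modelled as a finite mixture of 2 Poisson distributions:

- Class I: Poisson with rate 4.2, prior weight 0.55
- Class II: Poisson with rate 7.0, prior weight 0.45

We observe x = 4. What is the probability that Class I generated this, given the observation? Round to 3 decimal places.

0.723

The responsibility of component k is w_k f_k(x) divided by Σ_j w_j f_j(x).
Component likelihoods at x = 4:
  L_I = 0.194424
  L_II = 0.0912262
Multiply by the mixture weights:
  w_I·L_I = 0.55 × 0.194424 = 0.106933
  w_II·L_II = 0.45 × 0.0912262 = 0.0410518
Evidence: 0.106933 + 0.0410518 = 0.147985
So the posterior for Class I is 0.106933 / 0.147985 ≈ 0.723.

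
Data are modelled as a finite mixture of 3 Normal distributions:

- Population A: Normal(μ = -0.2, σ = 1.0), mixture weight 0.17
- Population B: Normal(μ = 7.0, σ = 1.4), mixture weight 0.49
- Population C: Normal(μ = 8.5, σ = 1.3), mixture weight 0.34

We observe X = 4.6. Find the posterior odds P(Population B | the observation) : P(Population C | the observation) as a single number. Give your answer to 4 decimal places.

27.7147

Only the two components matter; the odds are (π_i f_i(x)) / (π_j f_j(x)).
Evaluate each component's likelihood at the observed value:
  p_A = (1/(1.0·√(2π)))·exp(−(4.6−-0.2)²/(2·1.0²)) = 0.398942·exp(-11.52000) = 3.9613e-06
  p_B = (1/(1.4·√(2π)))·exp(−(4.6−7.0)²/(2·1.4²)) = 0.284959·exp(-1.46939) = 0.0655594
  p_C = (1/(1.3·√(2π)))·exp(−(4.6−8.5)²/(2·1.3²)) = 0.306879·exp(-4.50000) = 0.00340911
0.0321241 / 0.0011591 ≈ 27.7147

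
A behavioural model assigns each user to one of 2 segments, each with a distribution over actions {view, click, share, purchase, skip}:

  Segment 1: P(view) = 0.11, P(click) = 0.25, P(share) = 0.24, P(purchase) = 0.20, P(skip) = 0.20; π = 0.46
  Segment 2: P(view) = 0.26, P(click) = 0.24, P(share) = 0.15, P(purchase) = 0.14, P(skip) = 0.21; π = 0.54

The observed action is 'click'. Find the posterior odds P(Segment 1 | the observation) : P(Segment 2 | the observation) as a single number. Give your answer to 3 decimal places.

Posterior odds = (w_i f_i(x)) / (w_j f_j(x)); the normalising sum cancels.
Evaluate each component's likelihood at the observed value:
  L_1 = 0.25
  L_2 = 0.24
0.115 / 0.1296 ≈ 0.887

0.887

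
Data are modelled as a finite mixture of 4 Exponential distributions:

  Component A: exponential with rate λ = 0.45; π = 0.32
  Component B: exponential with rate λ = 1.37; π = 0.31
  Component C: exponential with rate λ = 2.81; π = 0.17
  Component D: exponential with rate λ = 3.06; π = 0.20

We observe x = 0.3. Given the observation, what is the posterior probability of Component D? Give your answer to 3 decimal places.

P(component k | x) = π_k·f_k(x) / marginal(x), where marginal(x) = Σ_j π_j·f_j(x).
Component likelihoods at x = 0.3:
  p_A = 0.393172
  p_B = 0.908292
  p_C = 1.20947
  p_D = 1.22191
Multiply by the mixture weights:
  π_A·p_A = 0.32 × 0.393172 = 0.125815
  π_B·p_B = 0.31 × 0.908292 = 0.281571
  π_C·p_C = 0.17 × 1.20947 = 0.20561
  π_D·p_D = 0.20 × 1.22191 = 0.244382
Evidence: 0.125815 + 0.281571 + 0.20561 + 0.244382 = 0.857378
P(Component D | data) ≈ 0.285

0.285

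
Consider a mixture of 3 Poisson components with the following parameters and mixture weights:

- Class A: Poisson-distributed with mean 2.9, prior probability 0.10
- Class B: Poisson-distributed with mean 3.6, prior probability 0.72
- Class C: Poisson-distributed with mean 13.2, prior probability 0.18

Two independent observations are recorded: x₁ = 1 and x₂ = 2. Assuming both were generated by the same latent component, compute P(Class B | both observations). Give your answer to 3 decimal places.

0.773

The responsibility of component k is π_k f_k(x) divided by Σ_j π_j f_j(x).
Since both observations come from the same component, the likelihood for component k is f_k(x₁)·f_k(x₂).
  p_A = [e^(−2.9)·2.9^1/1! = 0.159567] × [0.231373] = 0.0369195
  p_B = [e^(−3.6)·3.6^1/1! = 0.0983654] × [0.177058] = 0.0174164
  p_C = [e^(−13.2)·13.2^1/1! = 2.44279e-05] × [0.000161224] = 3.93838e-09
Unnormalised posteriors:
  π_A·p_A = 0.10 × 0.0369195 = 0.00369195
  π_B·p_B = 0.72 × 0.0174164 = 0.0125398
  π_C·p_C = 0.18 × 3.93838e-09 = 7.08908e-10
Marginal: 0.00369195 + 0.0125398 + 7.08908e-10 = 0.0162317
Responsibility of Class B: 0.0125398 / 0.0162317 ≈ 0.773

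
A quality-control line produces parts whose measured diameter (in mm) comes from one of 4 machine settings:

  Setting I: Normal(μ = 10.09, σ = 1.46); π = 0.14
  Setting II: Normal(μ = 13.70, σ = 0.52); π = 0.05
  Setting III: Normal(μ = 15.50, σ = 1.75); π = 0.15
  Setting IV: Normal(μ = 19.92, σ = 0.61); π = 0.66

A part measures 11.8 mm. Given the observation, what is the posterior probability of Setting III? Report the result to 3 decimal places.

By Bayes' theorem, P(k | x) = π_k f_k(x) / Σ_j π_j f_j(x).
Normal densities:
  p_I = (1/(1.46·√(2π)))·exp(−(11.8−10.09)²/(2·1.46²)) = 0.273248·exp(-0.68589) = 0.137619
  p_II = (1/(0.52·√(2π)))·exp(−(11.8−13.70)²/(2·0.52²)) = 0.767197·exp(-6.67530) = 0.000967971
  p_III = (1/(1.75·√(2π)))·exp(−(11.8−15.50)²/(2·1.75²)) = 0.227967·exp(-2.23510) = 0.0243882
  p_IV = (1/(0.61·√(2π)))·exp(−(11.8−19.92)²/(2·0.61²)) = 0.654004·exp(-88.59769) = 2.17818e-39
Unnormalised posteriors:
  π_I·p_I = 0.14 × 0.137619 = 0.0192666
  π_II·p_II = 0.05 × 0.000967971 = 4.83986e-05
  π_III·p_III = 0.15 × 0.0243882 = 0.00365823
  π_IV·p_IV = 0.66 × 2.17818e-39 = 1.4376e-39
Sum: 0.0192666 + 4.83986e-05 + 0.00365823 + 1.4376e-39 = 0.0229732
Responsibility of Setting III: 0.00365823 / 0.0229732 ≈ 0.159

0.159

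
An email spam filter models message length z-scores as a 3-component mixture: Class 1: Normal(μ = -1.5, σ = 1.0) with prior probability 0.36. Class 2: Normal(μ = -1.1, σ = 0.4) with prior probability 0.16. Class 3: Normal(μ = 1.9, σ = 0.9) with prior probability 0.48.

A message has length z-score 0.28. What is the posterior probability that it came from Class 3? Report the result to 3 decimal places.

0.585

The responsibility of component k is P(Z=k) f_k(x) divided by Σ_j P(Z=j) f_j(x).
Component likelihoods at x = 0.28:
  f_1 = 0.0818278
  f_2 = 0.0025957
  f_3 = 0.0877224
Unnormalised posteriors:
  P(Z=1)·f_1 = 0.36 × 0.0818278 = 0.029458
  P(Z=2)·f_2 = 0.16 × 0.0025957 = 0.000415313
  P(Z=3)·f_3 = 0.48 × 0.0877224 = 0.0421068
Marginal: 0.029458 + 0.000415313 + 0.0421068 = 0.0719801
So the posterior for Class 3 is 0.0421068 / 0.0719801 ≈ 0.585.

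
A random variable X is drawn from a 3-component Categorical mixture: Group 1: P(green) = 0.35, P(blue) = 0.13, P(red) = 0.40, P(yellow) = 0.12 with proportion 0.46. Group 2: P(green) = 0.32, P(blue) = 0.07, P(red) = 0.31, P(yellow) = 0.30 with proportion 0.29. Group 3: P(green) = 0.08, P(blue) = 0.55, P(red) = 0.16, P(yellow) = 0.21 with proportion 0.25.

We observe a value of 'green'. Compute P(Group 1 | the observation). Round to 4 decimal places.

P(component k | x) = π_k·f_k(x) / marginal(x), where marginal(x) = Σ_j π_j·f_j(x).
Categorical probabilities:
  p_1 = P(green | comp) = 0.35
  p_2 = P(green | comp) = 0.32
  p_3 = P(green | comp) = 0.08
Weight by the priors:
  π_1·p_1 = 0.46 × 0.35 = 0.161
  π_2·p_2 = 0.29 × 0.32 = 0.0928
  π_3·p_3 = 0.25 × 0.08 = 0.02
Normaliser: 0.161 + 0.0928 + 0.02 = 0.2738
P(Group 1 | x) = 0.161 / 0.2738 ≈ 0.5880

0.5880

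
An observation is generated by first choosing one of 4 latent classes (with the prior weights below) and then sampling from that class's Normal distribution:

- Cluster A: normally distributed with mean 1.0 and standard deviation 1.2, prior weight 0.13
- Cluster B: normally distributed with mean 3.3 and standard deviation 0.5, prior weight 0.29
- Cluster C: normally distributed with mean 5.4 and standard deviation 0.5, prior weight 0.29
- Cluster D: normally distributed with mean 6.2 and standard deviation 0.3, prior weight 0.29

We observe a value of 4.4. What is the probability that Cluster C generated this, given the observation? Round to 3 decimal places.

Posterior ∝ prior × likelihood, so P(k | x) ∝ w_k f_k(x); normalise over all components.
Component likelihoods at x = 4.4:
  L_A = 0.00600508
  L_B = 0.0709492
  L_C = 0.107982
  L_D = 2.02529e-08
Weight by the priors:
  w_A·L_A = 0.13 × 0.00600508 = 0.000780661
  w_B·L_B = 0.29 × 0.0709492 = 0.0205753
  w_C·L_C = 0.29 × 0.107982 = 0.0313148
  w_D·L_D = 0.29 × 2.02529e-08 = 5.87335e-09
Marginal: 0.000780661 + 0.0205753 + 0.0313148 + 5.87335e-09 = 0.0526707
Responsibility of Cluster C: 0.0313148 / 0.0526707 ≈ 0.595

0.595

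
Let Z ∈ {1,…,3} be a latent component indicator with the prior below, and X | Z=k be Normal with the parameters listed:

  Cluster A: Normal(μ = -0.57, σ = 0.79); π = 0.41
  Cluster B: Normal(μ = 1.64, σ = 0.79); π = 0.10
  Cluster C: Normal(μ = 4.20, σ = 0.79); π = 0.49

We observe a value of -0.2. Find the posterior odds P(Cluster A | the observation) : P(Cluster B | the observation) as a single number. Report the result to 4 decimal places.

55.3510

Posterior odds = (π_i f_i(x)) / (π_j f_j(x)); the normalising sum cancels.
Evaluate each component's likelihood at the observed value:
  L_A = (1/(0.79·√(2π)))·exp(−(-0.2−-0.57)²/(2·0.79²)) = 0.504990·exp(-0.10968) = 0.452533
  L_B = (1/(0.79·√(2π)))·exp(−(-0.2−1.64)²/(2·0.79²)) = 0.504990·exp(-2.71239) = 0.0335204
  L_C = (1/(0.79·√(2π)))·exp(−(-0.2−4.20)²/(2·0.79²)) = 0.504990·exp(-15.51033) = 9.27321e-08
Odds = (0.41/0.10) × (0.452533/0.0335204) = 4.1 × 13.5002 ≈ 55.3510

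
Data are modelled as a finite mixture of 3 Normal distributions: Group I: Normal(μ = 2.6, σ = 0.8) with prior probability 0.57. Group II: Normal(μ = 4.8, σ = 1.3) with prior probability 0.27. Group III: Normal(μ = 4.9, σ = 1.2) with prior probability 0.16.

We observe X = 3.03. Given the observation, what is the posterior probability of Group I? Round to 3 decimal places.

Apply Bayes' rule: the posterior for each component is proportional to its prior times its likelihood at x.
Normal densities:
  p_I = (1/(0.8·√(2π)))·exp(−(3.03−2.6)²/(2·0.8²)) = 0.498678·exp(-0.14445) = 0.431603
  p_II = (1/(1.3·√(2π)))·exp(−(3.03−4.8)²/(2·1.3²)) = 0.306879·exp(-0.92689) = 0.121457
  p_III = (1/(1.2·√(2π)))·exp(−(3.03−4.9)²/(2·1.2²)) = 0.332452·exp(-1.21420) = 0.0987206
Unnormalised posteriors:
  w_I·p_I = 0.57 × 0.431603 = 0.246014
  w_II·p_II = 0.27 × 0.121457 = 0.0327933
  w_III·p_III = 0.16 × 0.0987206 = 0.0157953
Marginal: 0.246014 + 0.0327933 + 0.0157953 = 0.294603
So the posterior for Group I is 0.246014 / 0.294603 ≈ 0.835.

0.835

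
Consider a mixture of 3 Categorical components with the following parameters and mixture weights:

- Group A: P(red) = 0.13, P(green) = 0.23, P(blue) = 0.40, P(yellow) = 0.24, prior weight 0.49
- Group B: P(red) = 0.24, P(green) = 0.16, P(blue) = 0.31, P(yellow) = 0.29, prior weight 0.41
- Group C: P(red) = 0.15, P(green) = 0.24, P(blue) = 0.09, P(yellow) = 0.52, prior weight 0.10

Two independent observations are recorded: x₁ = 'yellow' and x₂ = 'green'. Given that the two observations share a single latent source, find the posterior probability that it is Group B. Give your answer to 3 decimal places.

The responsibility of component k is P(Z=k) f_k(x) divided by Σ_j P(Z=j) f_j(x).
Since both observations come from the same component, the likelihood for component k is f_k(x₁)·f_k(x₂).
  p_A = [P(yellow | comp) = 0.24] × [0.23] = 0.0552
  p_B = [P(yellow | comp) = 0.29] × [0.16] = 0.0464
  p_C = [P(yellow | comp) = 0.52] × [0.24] = 0.1248
Weight by the priors:
  P(Z=A)·p_A = 0.49 × 0.0552 = 0.027048
  P(Z=B)·p_B = 0.41 × 0.0464 = 0.019024
  P(Z=C)·p_C = 0.10 × 0.1248 = 0.01248
Evidence: 0.027048 + 0.019024 + 0.01248 = 0.058552
P(Group B | data) ≈ 0.325

0.325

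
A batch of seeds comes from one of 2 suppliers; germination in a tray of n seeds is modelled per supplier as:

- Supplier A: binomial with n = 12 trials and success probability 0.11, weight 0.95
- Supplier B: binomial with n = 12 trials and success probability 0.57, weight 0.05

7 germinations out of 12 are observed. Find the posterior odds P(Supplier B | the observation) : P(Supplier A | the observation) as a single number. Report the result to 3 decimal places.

The posterior odds equal the prior odds times the likelihood ratio: (w_i/w_j)·(f_i(x)/f_j(x)).
Binomial probabilities:
  p_A = 8.61835e-05
  p_B = 0.22761
0.0113805 / 8.18743e-05 ≈ 139.000

139.000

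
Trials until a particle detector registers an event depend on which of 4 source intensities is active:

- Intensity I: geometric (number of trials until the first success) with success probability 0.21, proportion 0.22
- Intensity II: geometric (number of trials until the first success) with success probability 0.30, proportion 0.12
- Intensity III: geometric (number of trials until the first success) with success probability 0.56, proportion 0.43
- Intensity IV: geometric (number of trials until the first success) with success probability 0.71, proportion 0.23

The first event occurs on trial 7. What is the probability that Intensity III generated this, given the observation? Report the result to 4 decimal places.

0.1009

Posterior ∝ prior × likelihood, so P(k | x) ∝ P(Z=k) f_k(x); normalise over all components.
Geometric probabilities:
  f_I = 0.21·(1−0.21)^6 = 0.21·0.243087 = 0.0510484
  f_II = 0.30·(1−0.30)^6 = 0.30·0.117649 = 0.0352947
  f_III = 0.56·(1−0.56)^6 = 0.56·0.00725631 = 0.00406354
  f_IV = 0.71·(1−0.71)^6 = 0.71·0.000594823 = 0.000422325
Unnormalised posteriors:
  P(Z=I)·f_I = 0.22 × 0.0510484 = 0.0112306
  P(Z=II)·f_II = 0.12 × 0.0352947 = 0.00423536
  P(Z=III)·f_III = 0.43 × 0.00406354 = 0.00174732
  P(Z=IV)·f_IV = 0.23 × 0.000422325 = 9.71346e-05
Sum: 0.0112306 + 0.00423536 + 0.00174732 + 9.71346e-05 = 0.0173105
P(Intensity III | data) ≈ 0.1009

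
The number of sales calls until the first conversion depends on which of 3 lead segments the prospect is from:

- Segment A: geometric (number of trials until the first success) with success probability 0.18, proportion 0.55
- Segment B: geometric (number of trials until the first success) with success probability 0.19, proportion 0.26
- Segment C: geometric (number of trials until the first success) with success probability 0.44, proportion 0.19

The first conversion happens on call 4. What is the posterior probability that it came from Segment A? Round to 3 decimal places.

P(component k | x) = P(Z=k)·f_k(x) / marginal(x), where marginal(x) = Σ_j P(Z=j)·f_j(x).
Geometric probabilities:
  f_A = 0.18·(1−0.18)^3 = 0.18·0.551368 = 0.0992462
  f_B = 0.19·(1−0.19)^3 = 0.19·0.531441 = 0.100974
  f_C = 0.44·(1−0.44)^3 = 0.44·0.175616 = 0.077271
Prior × likelihood for each component:
  P(Z=A)·f_A = 0.55 × 0.0992462 = 0.0545854
  P(Z=B)·f_B = 0.26 × 0.100974 = 0.0262532
  P(Z=C)·f_C = 0.19 × 0.077271 = 0.0146815
Marginal: 0.0545854 + 0.0262532 + 0.0146815 = 0.0955201
P(Segment A | data) ≈ 0.571

0.571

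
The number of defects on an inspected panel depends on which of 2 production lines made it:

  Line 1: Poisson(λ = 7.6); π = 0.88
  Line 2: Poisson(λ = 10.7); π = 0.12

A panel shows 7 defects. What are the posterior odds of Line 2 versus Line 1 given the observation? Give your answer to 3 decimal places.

Only the two components matter; the odds are (w_i f_i(x)) / (w_j f_j(x)).
Component likelihoods at x = 7 defects:
  p_1 = e^(−7.6)·7.6^7/7! = 0.145421
  p_2 = e^(−10.7)·10.7^7/7! = 0.0718298
0.00861958 / 0.12797 ≈ 0.067

0.067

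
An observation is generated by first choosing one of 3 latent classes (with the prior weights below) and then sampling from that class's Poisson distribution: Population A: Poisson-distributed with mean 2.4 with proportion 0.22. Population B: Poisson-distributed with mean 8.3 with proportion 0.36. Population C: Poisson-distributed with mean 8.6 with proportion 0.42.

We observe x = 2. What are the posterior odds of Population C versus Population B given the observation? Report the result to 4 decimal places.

Posterior odds = (w_i f_i(x)) / (w_j f_j(x)); the normalising sum cancels.
Evaluate each component's likelihood at the observed value:
  L_A = e^(−2.4)·2.4^2/2! = 0.261268
  L_B = e^(−8.3)·8.3^2/2! = 0.00856016
  L_C = e^(−8.6)·8.6^2/2! = 0.00680823
0.00285946 / 0.00308166 ≈ 0.9279

0.9279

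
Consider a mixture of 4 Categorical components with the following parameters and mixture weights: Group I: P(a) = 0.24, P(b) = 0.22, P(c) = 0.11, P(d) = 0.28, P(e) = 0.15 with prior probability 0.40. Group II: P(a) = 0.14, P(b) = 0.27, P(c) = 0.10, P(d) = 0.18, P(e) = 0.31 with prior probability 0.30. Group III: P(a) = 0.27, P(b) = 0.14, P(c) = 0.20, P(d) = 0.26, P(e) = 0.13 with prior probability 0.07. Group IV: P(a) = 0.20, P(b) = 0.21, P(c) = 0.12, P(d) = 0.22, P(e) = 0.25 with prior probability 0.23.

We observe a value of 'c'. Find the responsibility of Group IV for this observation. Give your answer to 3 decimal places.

0.239

Posterior ∝ prior × likelihood, so P(k | x) ∝ π_k f_k(x); normalise over all components.
Categorical probabilities:
  p_I = P(c | comp) = 0.11
  p_II = P(c | comp) = 0.10
  p_III = P(c | comp) = 0.20
  p_IV = P(c | comp) = 0.12
Unnormalised posteriors:
  π_I·p_I = 0.40 × 0.11 = 0.044
  π_II·p_II = 0.30 × 0.1 = 0.03
  π_III·p_III = 0.07 × 0.2 = 0.014
  π_IV·p_IV = 0.23 × 0.12 = 0.0276
Evidence: 0.044 + 0.03 + 0.014 + 0.0276 = 0.1156
P(Group IV | 'c') ≈ 0.239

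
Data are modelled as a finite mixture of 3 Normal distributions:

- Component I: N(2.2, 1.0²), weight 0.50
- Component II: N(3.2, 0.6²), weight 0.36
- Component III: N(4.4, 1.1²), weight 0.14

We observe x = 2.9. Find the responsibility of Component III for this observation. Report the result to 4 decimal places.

By Bayes' theorem, P(k | x) = P(Z=k) f_k(x) / Σ_j P(Z=j) f_j(x).
Evaluate each component's likelihood at the observed value:
  f_I = 0.312254
  f_II = 0.586776
  f_III = 0.14313
Multiply by the mixture weights:
  P(Z=I)·f_I = 0.50 × 0.312254 = 0.156127
  P(Z=II)·f_II = 0.36 × 0.586776 = 0.211239
  P(Z=III)·f_III = 0.14 × 0.14313 = 0.0200382
Normaliser: 0.156127 + 0.211239 + 0.0200382 = 0.387404
P(Component III | data) ≈ 0.0517

0.0517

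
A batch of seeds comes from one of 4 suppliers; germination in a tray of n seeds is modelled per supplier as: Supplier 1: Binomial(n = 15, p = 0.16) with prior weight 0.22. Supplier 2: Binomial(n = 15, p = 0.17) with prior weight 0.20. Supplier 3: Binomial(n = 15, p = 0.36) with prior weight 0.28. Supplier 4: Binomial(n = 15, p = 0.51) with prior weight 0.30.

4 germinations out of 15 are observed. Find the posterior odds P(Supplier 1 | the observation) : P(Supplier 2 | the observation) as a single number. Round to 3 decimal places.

Since P(k|x) ∝ π_k f_k(x), the posterior odds are π_i f_i(x) / (π_j f_j(x)).
Component likelihoods at x = 4 germinations out of 15:
  L_1 = C(15,4)·0.16^4·0.84^11 = 1365·0.00065536·0.146917 = 0.131427
  L_2 = C(15,4)·0.17^4·0.83^11 = 1365·0.00083521·0.128783 = 0.146821
  L_3 = C(15,4)·0.36^4·0.64^11 = 1365·0.0167962·0.0073787 = 0.16917
  L_4 = C(15,4)·0.51^4·0.49^11 = 1365·0.067652·0.000390982 = 0.0361052
0.0289139 / 0.0293641 ≈ 0.985

0.985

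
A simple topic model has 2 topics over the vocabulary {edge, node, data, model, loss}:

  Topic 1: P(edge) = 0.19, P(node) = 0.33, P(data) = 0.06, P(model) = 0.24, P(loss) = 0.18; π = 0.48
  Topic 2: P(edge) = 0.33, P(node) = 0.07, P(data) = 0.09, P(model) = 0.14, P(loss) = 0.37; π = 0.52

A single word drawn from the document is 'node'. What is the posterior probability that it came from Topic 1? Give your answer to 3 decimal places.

Posterior ∝ prior × likelihood, so P(k | x) ∝ π_k f_k(x); normalise over all components.
Evaluate each component's likelihood at the observed value:
  p_1 = 0.33
  p_2 = 0.07
Unnormalised posteriors:
  π_1·p_1 = 0.48 × 0.33 = 0.1584
  π_2·p_2 = 0.52 × 0.07 = 0.0364
Sum: 0.1584 + 0.0364 = 0.1948
P(Topic 1 | 'node') = 0.1584 / 0.1948 ≈ 0.813

0.813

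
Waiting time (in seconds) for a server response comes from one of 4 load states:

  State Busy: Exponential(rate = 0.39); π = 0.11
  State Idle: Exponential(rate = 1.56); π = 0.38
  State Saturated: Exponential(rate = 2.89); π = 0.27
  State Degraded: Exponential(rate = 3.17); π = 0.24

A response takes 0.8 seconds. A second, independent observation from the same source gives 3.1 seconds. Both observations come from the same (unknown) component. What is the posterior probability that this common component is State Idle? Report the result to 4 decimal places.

0.3632

Posterior ∝ prior × likelihood, so P(k | x) ∝ π_k f_k(x); normalise over all components.
Since both observations come from the same component, the likelihood for component k is f_k(x₁)·f_k(x₂).
  f_Busy = [0.285473] × [0.116413] = 0.0332328
  f_Idle = [0.447842] × [0.0123844] = 0.00554628
  f_Saturated = [0.286292] × [0.000371581] = 0.000106381
  f_Degraded = [0.251009] × [0.000171099] = 4.29473e-05
Multiply by the mixture weights:
  π_Busy·f_Busy = 0.11 × 0.0332328 = 0.00365561
  π_Idle·f_Idle = 0.38 × 0.00554628 = 0.00210759
  π_Saturated·f_Saturated = 0.27 × 0.000106381 = 2.87228e-05
  π_Degraded·f_Degraded = 0.24 × 4.29473e-05 = 1.03074e-05
Sum: 0.00365561 + 0.00210759 + 2.87228e-05 + 1.03074e-05 = 0.00580223
P(State Idle | data) = 0.00210759 / 0.00580223 ≈ 0.3632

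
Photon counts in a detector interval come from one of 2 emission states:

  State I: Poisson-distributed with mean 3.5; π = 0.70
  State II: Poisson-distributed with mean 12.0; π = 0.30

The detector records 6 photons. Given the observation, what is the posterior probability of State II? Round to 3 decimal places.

Posterior ∝ prior × likelihood, so P(k | x) ∝ P(Z=k) f_k(x); normalise over all components.
Poisson probabilities:
  p_I = e^(−3.5)·3.5^6/6! = 0.0770983
  p_II = e^(−12.0)·12.0^6/6! = 0.0254813
Multiply by the mixture weights:
  P(Z=I)·p_I = 0.70 × 0.0770983 = 0.0539688
  P(Z=II)·p_II = 0.30 × 0.0254813 = 0.00764438
Normaliser: 0.0539688 + 0.00764438 = 0.0616132
P(State II | x) ≈ 0.124

0.124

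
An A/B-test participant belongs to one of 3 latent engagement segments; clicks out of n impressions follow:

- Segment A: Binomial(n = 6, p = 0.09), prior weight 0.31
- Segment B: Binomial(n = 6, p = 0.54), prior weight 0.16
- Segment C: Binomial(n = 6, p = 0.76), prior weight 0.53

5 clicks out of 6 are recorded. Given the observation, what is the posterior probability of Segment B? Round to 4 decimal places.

Apply Bayes' rule: the posterior for each component is proportional to its prior times its likelihood at x.
Component likelihoods at x = 5 clicks out of 6:
  f_A = C(6,5)·0.09^5·0.91^1 = 6·5.9049e-06·0.91 = 3.22408e-05
  f_B = C(6,5)·0.54^5·0.46^1 = 6·0.0459165·0.46 = 0.12673
  f_C = C(6,5)·0.76^5·0.24^1 = 6·0.253553·0.24 = 0.365116
Unnormalised posteriors:
  π_A·f_A = 0.31 × 3.22408e-05 = 9.99463e-06
  π_B·f_B = 0.16 × 0.12673 = 0.0202767
  π_C·f_C = 0.53 × 0.365116 = 0.193511
Marginal: 9.99463e-06 + 0.0202767 + 0.193511 = 0.213798
P(Segment B | the observation) ≈ 0.0948

0.0948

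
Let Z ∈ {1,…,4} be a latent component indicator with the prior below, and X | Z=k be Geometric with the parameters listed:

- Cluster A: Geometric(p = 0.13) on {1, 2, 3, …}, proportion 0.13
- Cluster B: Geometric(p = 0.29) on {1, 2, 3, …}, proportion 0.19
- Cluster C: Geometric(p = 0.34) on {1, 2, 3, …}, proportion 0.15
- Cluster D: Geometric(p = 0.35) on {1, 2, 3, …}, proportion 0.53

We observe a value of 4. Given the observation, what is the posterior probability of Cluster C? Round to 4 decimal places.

P(component k | x) = P(Z=k)·f_k(x) / marginal(x), where marginal(x) = Σ_j P(Z=j)·f_j(x).
Component likelihoods at x = 4:
  f_A = 0.0856054
  f_B = 0.103794
  f_C = 0.0977486
  f_D = 0.0961188
Unnormalised posteriors:
  P(Z=A)·f_A = 0.13 × 0.0856054 = 0.0111287
  P(Z=B)·f_B = 0.19 × 0.103794 = 0.0197209
  P(Z=C)·f_C = 0.15 × 0.0977486 = 0.0146623
  P(Z=D)·f_D = 0.53 × 0.0961188 = 0.0509429
Denominator: 0.0111287 + 0.0197209 + 0.0146623 + 0.0509429 = 0.0964548
Responsibility of Cluster C: 0.0146623 / 0.0964548 ≈ 0.1520

0.1520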